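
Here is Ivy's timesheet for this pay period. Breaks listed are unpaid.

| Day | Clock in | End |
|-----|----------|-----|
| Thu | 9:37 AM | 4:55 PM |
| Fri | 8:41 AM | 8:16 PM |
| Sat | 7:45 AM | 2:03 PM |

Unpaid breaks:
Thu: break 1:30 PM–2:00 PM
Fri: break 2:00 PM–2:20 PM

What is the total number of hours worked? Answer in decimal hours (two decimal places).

24.35 hours

Thu: 9:37 AM–4:55 PM = 7 h 18 min; less 30 min break → 6 h 48 min
Fri: 8:41 AM–8:16 PM = 11 h 35 min; less 20 min break → 11 h 15 min
Sat: 7:45 AM–2:03 PM = 6 h 18 min
Total: 6 h 48 min + 11 h 15 min + 6 h 18 min = 24 h 21 min.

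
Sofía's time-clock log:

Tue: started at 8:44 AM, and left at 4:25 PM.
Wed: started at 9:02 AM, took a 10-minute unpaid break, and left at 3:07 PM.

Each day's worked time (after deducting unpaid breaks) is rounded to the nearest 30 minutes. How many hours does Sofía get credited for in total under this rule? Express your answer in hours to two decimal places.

Tue: 8:44 AM–4:25 PM = 7 h 41 min → rounds to 7 h 30 min
Wed: 9:02 AM–3:07 PM = 6 h 5 min − 10 min = 5 h 55 min → rounds to 6 h 0 min
Total credited: 13 h 30 min.

13.50 hours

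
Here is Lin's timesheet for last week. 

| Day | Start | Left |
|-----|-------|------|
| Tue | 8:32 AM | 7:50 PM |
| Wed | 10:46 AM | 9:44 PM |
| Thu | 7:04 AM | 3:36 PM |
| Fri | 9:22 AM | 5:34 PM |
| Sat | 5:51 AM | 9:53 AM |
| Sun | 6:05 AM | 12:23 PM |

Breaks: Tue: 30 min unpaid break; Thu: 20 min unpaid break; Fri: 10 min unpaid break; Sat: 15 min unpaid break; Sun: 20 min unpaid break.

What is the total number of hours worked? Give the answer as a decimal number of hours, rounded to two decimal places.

47.75 hours

Tue: 8:32 AM–7:50 PM = 11 h 18 min; less 30 min break → 10 h 48 min
Wed: 10:46 AM–9:44 PM = 10 h 58 min
Thu: 7:04 AM–3:36 PM = 8 h 32 min; less 20 min break → 8 h 12 min
Fri: 9:22 AM–5:34 PM = 8 h 12 min; less 10 min break → 8 h 2 min
Sat: 5:51 AM–9:53 AM = 4 h 2 min; less 15 min break → 3 h 47 min
Sun: 6:05 AM–12:23 PM = 6 h 18 min; less 20 min break → 5 h 58 min
Total: 10 h 48 min + 10 h 58 min + 8 h 12 min + 8 h 2 min + 3 h 47 min + 5 h 58 min = 47 h 45 min.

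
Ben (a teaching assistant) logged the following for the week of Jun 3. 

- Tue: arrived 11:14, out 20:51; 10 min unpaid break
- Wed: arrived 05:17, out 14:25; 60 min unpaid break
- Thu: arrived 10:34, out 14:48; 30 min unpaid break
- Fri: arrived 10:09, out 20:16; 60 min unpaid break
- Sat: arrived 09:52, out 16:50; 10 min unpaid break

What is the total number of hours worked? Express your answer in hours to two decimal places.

37.23 hours

Tue: 11:14–20:51 = 9 h 37 min; less 10 min break → 9 h 27 min
Wed: 05:17–14:25 = 9 h 8 min; less 60 min break → 8 h 8 min
Thu: 10:34–14:48 = 4 h 14 min; less 30 min break → 3 h 44 min
Fri: 10:09–20:16 = 10 h 7 min; less 60 min break → 9 h 7 min
Sat: 09:52–16:50 = 6 h 58 min; less 10 min break → 6 h 48 min
Total: 9 h 27 min + 8 h 8 min + 3 h 44 min + 9 h 7 min + 6 h 48 min = 37 h 14 min.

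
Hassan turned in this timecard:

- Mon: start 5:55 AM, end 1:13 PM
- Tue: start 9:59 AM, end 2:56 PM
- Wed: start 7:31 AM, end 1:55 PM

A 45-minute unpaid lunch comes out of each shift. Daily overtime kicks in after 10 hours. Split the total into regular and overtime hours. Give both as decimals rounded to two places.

Mon: 5:55 AM–1:13 PM = 7 h 18 min; less 45 min break → 6 h 33 min
Tue: 9:59 AM–2:56 PM = 4 h 57 min; less 45 min break → 4 h 12 min
Wed: 7:31 AM–1:55 PM = 6 h 24 min; less 45 min break → 5 h 39 min
Mon reg 6 h 33 min / OT 0 h 0 min; Tue reg 4 h 12 min / OT 0 h 0 min; Wed reg 5 h 39 min / OT 0 h 0 min.
Totals: regular 16 h 24 min, overtime 0 h 0 min.

Regular 16.40 hours, overtime 0.00 hours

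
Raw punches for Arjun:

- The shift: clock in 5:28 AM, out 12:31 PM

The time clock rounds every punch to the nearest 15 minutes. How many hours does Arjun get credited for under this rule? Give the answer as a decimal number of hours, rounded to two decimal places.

The shift: in 5:28 AM→5:30 AM, out 12:31 PM→12:30 PM; 7 h 0 min

7.00 hours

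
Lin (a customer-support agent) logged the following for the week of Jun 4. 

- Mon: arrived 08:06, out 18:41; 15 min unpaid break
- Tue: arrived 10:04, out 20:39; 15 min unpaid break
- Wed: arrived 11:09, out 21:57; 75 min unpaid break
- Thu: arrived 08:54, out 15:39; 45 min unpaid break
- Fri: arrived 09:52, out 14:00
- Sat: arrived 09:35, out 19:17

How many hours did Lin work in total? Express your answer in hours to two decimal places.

50.05 hours

Mon: 08:06–18:41 = 10 h 35 min; less 15 min break → 10 h 20 min
Tue: 10:04–20:39 = 10 h 35 min; less 15 min break → 10 h 20 min
Wed: 11:09–21:57 = 10 h 48 min; less 75 min break → 9 h 33 min
Thu: 08:54–15:39 = 6 h 45 min; less 45 min break → 6 h 0 min
Fri: 09:52–14:00 = 4 h 8 min
Sat: 09:35–19:17 = 9 h 42 min
Total: 10 h 20 min + 10 h 20 min + 9 h 33 min + 6 h 0 min + 4 h 8 min + 9 h 42 min = 50 h 3 min.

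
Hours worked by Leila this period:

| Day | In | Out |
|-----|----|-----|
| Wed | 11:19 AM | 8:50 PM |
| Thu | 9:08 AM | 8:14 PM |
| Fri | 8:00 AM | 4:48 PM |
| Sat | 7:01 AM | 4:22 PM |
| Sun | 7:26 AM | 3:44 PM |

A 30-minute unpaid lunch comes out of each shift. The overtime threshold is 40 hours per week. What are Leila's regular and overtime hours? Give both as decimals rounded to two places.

Wed: 11:19 AM–8:50 PM = 9 h 31 min; less 30 min break → 9 h 1 min
Thu: 9:08 AM–8:14 PM = 11 h 6 min; less 30 min break → 10 h 36 min
Fri: 8:00 AM–4:48 PM = 8 h 48 min; less 30 min break → 8 h 18 min
Sat: 7:01 AM–4:22 PM = 9 h 21 min; less 30 min break → 8 h 51 min
Sun: 7:26 AM–3:44 PM = 8 h 18 min; less 30 min break → 7 h 48 min
Total worked: 44 h 34 min = 44.57 h.
Threshold 40 h → overtime 4 h 34 min, regular 40 h 0 min.

Regular 40.00 hours, overtime 4.57 hours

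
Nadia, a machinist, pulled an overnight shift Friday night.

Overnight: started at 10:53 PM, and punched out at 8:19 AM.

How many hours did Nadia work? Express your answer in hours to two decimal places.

Overnight: 10:53 PM → midnight = 1 h 7 min; midnight → 8:19 AM = 8 h 19 min; span 9 h 26 min

9.43 hours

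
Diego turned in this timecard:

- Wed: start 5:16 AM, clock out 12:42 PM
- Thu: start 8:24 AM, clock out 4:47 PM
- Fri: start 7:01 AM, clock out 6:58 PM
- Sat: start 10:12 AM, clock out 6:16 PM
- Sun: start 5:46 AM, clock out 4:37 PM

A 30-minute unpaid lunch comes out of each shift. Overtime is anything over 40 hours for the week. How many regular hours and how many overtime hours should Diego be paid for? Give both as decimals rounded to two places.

Regular 40.00 hours, overtime 4.18 hours

Wed: 5:16 AM–12:42 PM = 7 h 26 min; less 30 min break → 6 h 56 min
Thu: 8:24 AM–4:47 PM = 8 h 23 min; less 30 min break → 7 h 53 min
Fri: 7:01 AM–6:58 PM = 11 h 57 min; less 30 min break → 11 h 27 min
Sat: 10:12 AM–6:16 PM = 8 h 4 min; less 30 min break → 7 h 34 min
Sun: 5:46 AM–4:37 PM = 10 h 51 min; less 30 min break → 10 h 21 min
Total worked: 44 h 11 min = 44.18 h.
Threshold 40 h → overtime 4 h 11 min, regular 40 h 0 min.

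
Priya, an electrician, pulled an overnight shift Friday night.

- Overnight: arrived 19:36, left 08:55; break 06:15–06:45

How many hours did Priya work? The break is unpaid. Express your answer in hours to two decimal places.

12.82 hours

Overnight: 19:36 → midnight = 4 h 24 min; midnight → 08:55 = 8 h 55 min; span 13 h 19 min; less 30 min break → 12 h 49 min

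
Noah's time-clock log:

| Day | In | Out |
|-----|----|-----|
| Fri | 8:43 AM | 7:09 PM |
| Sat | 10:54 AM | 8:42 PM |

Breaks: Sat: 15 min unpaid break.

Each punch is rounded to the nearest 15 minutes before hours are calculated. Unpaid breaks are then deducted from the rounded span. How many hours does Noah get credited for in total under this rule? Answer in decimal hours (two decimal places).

20.00 hours

Fri: in 8:43 AM→8:45 AM, out 7:09 PM→7:15 PM; 10 h 30 min
Sat: in 10:54 AM→11:00 AM, out 8:42 PM→8:45 PM; 9 h 45 min − 15 min = 9 h 30 min
Total credited: 20 h 0 min.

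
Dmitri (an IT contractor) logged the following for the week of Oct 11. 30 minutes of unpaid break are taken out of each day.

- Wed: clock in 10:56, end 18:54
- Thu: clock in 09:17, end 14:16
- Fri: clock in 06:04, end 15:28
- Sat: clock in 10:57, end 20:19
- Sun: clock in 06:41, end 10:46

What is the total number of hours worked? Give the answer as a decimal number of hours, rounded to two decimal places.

Wed: 10:56–18:54 = 7 h 58 min; less 30 min break → 7 h 28 min
Thu: 09:17–14:16 = 4 h 59 min; less 30 min break → 4 h 29 min
Fri: 06:04–15:28 = 9 h 24 min; less 30 min break → 8 h 54 min
Sat: 10:57–20:19 = 9 h 22 min; less 30 min break → 8 h 52 min
Sun: 06:41–10:46 = 4 h 5 min; less 30 min break → 3 h 35 min
Total: 7 h 28 min + 4 h 29 min + 8 h 54 min + 8 h 52 min + 3 h 35 min = 33 h 18 min.

33.30 hours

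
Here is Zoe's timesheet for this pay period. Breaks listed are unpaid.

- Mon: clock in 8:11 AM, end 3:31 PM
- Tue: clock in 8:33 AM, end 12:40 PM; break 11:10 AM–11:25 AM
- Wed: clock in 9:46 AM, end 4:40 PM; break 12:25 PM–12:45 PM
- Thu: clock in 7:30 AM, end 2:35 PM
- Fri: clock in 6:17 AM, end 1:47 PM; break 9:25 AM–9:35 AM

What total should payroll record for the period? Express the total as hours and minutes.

32 h 11 min

Mon: 8:11 AM–3:31 PM = 7 h 20 min
Tue: 8:33 AM–12:40 PM = 4 h 7 min; less 15 min break → 3 h 52 min
Wed: 9:46 AM–4:40 PM = 6 h 54 min; less 20 min break → 6 h 34 min
Thu: 7:30 AM–2:35 PM = 7 h 5 min
Fri: 6:17 AM–1:47 PM = 7 h 30 min; less 10 min break → 7 h 20 min
Total: 7 h 20 min + 3 h 52 min + 6 h 34 min + 7 h 5 min + 7 h 20 min = 32 h 11 min.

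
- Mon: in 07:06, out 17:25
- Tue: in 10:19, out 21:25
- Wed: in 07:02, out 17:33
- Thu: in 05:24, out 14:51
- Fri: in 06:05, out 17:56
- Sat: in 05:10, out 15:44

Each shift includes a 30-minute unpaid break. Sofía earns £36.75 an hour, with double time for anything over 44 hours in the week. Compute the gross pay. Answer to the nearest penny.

£2851.80

Mon: 07:06–17:25 = 10 h 19 min; less 30 min break → 9 h 49 min
Tue: 10:19–21:25 = 11 h 6 min; less 30 min break → 10 h 36 min
Wed: 07:02–17:33 = 10 h 31 min; less 30 min break → 10 h 1 min
Thu: 05:24–14:51 = 9 h 27 min; less 30 min break → 8 h 57 min
Fri: 06:05–17:56 = 11 h 51 min; less 30 min break → 11 h 21 min
Sat: 05:10–15:44 = 10 h 34 min; less 30 min break → 10 h 4 min
Total worked: 60 h 48 min = 3648 min.
Regular 44 h 0 min = 2640 min at £36.75/h; overtime 16 h 48 min = 1008 min at £73.50/h.
Pay = (2640 × £36.75 + 1008 × £73.50) ÷ 60 = £2851.80.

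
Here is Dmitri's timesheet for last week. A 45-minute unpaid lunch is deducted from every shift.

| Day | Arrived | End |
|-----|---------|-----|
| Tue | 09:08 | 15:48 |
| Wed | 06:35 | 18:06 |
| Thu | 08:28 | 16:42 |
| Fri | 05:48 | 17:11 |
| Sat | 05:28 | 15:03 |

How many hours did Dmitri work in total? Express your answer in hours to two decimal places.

43.63 hours

Tue: 09:08–15:48 = 6 h 40 min; less 45 min break → 5 h 55 min
Wed: 06:35–18:06 = 11 h 31 min; less 45 min break → 10 h 46 min
Thu: 08:28–16:42 = 8 h 14 min; less 45 min break → 7 h 29 min
Fri: 05:48–17:11 = 11 h 23 min; less 45 min break → 10 h 38 min
Sat: 05:28–15:03 = 9 h 35 min; less 45 min break → 8 h 50 min
Total: 5 h 55 min + 10 h 46 min + 7 h 29 min + 10 h 38 min + 8 h 50 min = 43 h 38 min.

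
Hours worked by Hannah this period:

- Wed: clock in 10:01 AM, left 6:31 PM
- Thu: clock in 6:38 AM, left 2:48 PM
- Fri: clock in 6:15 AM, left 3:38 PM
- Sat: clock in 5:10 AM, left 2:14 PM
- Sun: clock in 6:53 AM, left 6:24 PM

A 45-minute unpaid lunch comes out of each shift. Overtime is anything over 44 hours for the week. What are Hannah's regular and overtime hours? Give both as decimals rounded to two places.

Wed: 10:01 AM–6:31 PM = 8 h 30 min; less 45 min break → 7 h 45 min
Thu: 6:38 AM–2:48 PM = 8 h 10 min; less 45 min break → 7 h 25 min
Fri: 6:15 AM–3:38 PM = 9 h 23 min; less 45 min break → 8 h 38 min
Sat: 5:10 AM–2:14 PM = 9 h 4 min; less 45 min break → 8 h 19 min
Sun: 6:53 AM–6:24 PM = 11 h 31 min; less 45 min break → 10 h 46 min
Total worked: 42 h 53 min = 42.88 h.
Threshold 44 h → overtime 0 h 0 min, regular 42 h 53 min.

Regular 42.88 hours, overtime 0.00 hours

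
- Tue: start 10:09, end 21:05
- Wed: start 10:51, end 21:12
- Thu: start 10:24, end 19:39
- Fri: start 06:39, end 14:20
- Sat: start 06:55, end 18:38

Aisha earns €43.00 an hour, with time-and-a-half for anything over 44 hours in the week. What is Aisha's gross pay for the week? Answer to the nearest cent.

Tue: 10:09–21:05 = 10 h 56 min
Wed: 10:51–21:12 = 10 h 21 min
Thu: 10:24–19:39 = 9 h 15 min
Fri: 06:39–14:20 = 7 h 41 min
Sat: 06:55–18:38 = 11 h 43 min
Total worked: 49 h 56 min = 2996 min.
Regular 44 h 0 min = 2640 min at €43.00/h; overtime 5 h 56 min = 356 min at €64.50/h.
Pay = (2640 × €43.00 + 356 × €64.50) ÷ 60 = €2274.70.

€2274.70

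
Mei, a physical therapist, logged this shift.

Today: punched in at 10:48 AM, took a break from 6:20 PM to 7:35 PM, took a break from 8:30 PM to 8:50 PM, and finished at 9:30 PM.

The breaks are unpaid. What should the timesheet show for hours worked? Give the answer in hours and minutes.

Today: 10:48 AM–9:30 PM = 10 h 42 min; less 95 min break → 9 h 7 min

9 h 7 min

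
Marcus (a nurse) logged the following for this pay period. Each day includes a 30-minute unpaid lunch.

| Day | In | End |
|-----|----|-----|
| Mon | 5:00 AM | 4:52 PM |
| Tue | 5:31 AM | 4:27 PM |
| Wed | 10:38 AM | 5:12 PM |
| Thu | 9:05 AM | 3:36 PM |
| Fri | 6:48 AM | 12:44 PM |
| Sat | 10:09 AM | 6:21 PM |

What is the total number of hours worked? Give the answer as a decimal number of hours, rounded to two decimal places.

Mon: 5:00 AM–4:52 PM = 11 h 52 min; less 30 min break → 11 h 22 min
Tue: 5:31 AM–4:27 PM = 10 h 56 min; less 30 min break → 10 h 26 min
Wed: 10:38 AM–5:12 PM = 6 h 34 min; less 30 min break → 6 h 4 min
Thu: 9:05 AM–3:36 PM = 6 h 31 min; less 30 min break → 6 h 1 min
Fri: 6:48 AM–12:44 PM = 5 h 56 min; less 30 min break → 5 h 26 min
Sat: 10:09 AM–6:21 PM = 8 h 12 min; less 30 min break → 7 h 42 min
Total: 11 h 22 min + 10 h 26 min + 6 h 4 min + 6 h 1 min + 5 h 26 min + 7 h 42 min = 47 h 1 min.

47.02 hours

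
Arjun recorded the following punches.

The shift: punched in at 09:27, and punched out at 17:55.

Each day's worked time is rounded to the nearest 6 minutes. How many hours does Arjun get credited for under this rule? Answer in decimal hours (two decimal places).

8.50 hours

The shift: 09:27–17:55 = 8 h 28 min → rounds to 8 h 30 min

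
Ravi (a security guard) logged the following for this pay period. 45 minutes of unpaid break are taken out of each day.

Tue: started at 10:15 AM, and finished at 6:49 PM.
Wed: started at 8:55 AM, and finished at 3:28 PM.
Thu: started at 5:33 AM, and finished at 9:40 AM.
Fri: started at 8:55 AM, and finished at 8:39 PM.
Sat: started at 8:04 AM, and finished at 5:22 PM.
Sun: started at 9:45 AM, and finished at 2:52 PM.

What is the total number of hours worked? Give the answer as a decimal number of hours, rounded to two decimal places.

Tue: 10:15 AM–6:49 PM = 8 h 34 min; less 45 min break → 7 h 49 min
Wed: 8:55 AM–3:28 PM = 6 h 33 min; less 45 min break → 5 h 48 min
Thu: 5:33 AM–9:40 AM = 4 h 7 min; less 45 min break → 3 h 22 min
Fri: 8:55 AM–8:39 PM = 11 h 44 min; less 45 min break → 10 h 59 min
Sat: 8:04 AM–5:22 PM = 9 h 18 min; less 45 min break → 8 h 33 min
Sun: 9:45 AM–2:52 PM = 5 h 7 min; less 45 min break → 4 h 22 min
Total: 7 h 49 min + 5 h 48 min + 3 h 22 min + 10 h 59 min + 8 h 33 min + 4 h 22 min = 40 h 53 min.

40.88 hours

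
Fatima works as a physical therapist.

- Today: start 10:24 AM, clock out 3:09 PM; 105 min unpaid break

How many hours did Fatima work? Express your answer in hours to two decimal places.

Today: 10:24 AM–3:09 PM = 4 h 45 min; less 105 min break → 3 h 0 min

3.00 hours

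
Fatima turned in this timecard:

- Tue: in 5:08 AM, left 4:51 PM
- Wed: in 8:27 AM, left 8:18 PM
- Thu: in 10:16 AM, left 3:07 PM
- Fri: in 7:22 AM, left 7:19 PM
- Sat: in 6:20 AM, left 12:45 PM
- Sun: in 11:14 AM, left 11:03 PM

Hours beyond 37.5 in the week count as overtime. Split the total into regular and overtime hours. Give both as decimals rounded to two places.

Regular 37.50 hours, overtime 21.10 hours

Tue: 5:08 AM–4:51 PM = 11 h 43 min
Wed: 8:27 AM–8:18 PM = 11 h 51 min
Thu: 10:16 AM–3:07 PM = 4 h 51 min
Fri: 7:22 AM–7:19 PM = 11 h 57 min
Sat: 6:20 AM–12:45 PM = 6 h 25 min
Sun: 11:14 AM–11:03 PM = 11 h 49 min
Total worked: 58 h 36 min = 58.60 h.
Threshold 37.5 h → overtime 21 h 6 min, regular 37 h 30 min.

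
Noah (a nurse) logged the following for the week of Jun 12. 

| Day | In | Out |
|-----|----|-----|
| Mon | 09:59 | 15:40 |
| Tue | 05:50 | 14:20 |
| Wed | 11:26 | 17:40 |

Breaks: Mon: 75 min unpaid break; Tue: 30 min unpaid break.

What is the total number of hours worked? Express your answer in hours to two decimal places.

Mon: 09:59–15:40 = 5 h 41 min; less 75 min break → 4 h 26 min
Tue: 05:50–14:20 = 8 h 30 min; less 30 min break → 8 h 0 min
Wed: 11:26–17:40 = 6 h 14 min
Total: 4 h 26 min + 8 h 0 min + 6 h 14 min = 18 h 40 min.

18.67 hours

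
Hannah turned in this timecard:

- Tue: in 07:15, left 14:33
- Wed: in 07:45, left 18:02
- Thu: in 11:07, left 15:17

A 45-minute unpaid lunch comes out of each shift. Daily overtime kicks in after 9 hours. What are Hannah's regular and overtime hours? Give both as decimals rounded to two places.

Tue: 07:15–14:33 = 7 h 18 min; less 45 min break → 6 h 33 min
Wed: 07:45–18:02 = 10 h 17 min; less 45 min break → 9 h 32 min
Thu: 11:07–15:17 = 4 h 10 min; less 45 min break → 3 h 25 min
Tue reg 6 h 33 min / OT 0 h 0 min; Wed reg 9 h 0 min / OT 0 h 32 min; Thu reg 3 h 25 min / OT 0 h 0 min.
Totals: regular 18 h 58 min, overtime 0 h 32 min.

Regular 18.97 hours, overtime 0.53 hours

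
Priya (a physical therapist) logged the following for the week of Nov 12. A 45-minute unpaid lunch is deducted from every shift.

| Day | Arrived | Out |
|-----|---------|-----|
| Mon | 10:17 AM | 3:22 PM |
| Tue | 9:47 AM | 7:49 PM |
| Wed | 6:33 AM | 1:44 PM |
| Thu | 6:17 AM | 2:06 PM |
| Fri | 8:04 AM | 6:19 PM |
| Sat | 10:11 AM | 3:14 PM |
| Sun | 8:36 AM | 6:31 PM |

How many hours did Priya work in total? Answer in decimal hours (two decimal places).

Mon: 10:17 AM–3:22 PM = 5 h 5 min; less 45 min break → 4 h 20 min
Tue: 9:47 AM–7:49 PM = 10 h 2 min; less 45 min break → 9 h 17 min
Wed: 6:33 AM–1:44 PM = 7 h 11 min; less 45 min break → 6 h 26 min
Thu: 6:17 AM–2:06 PM = 7 h 49 min; less 45 min break → 7 h 4 min
Fri: 8:04 AM–6:19 PM = 10 h 15 min; less 45 min break → 9 h 30 min
Sat: 10:11 AM–3:14 PM = 5 h 3 min; less 45 min break → 4 h 18 min
Sun: 8:36 AM–6:31 PM = 9 h 55 min; less 45 min break → 9 h 10 min
Total: 4 h 20 min + 9 h 17 min + 6 h 26 min + 7 h 4 min + 9 h 30 min + 4 h 18 min + 9 h 10 min = 50 h 5 min.

50.08 hours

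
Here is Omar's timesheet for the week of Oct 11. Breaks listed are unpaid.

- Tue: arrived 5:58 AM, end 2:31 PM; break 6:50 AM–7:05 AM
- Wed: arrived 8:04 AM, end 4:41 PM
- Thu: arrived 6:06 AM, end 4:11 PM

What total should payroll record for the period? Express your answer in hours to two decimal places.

Tue: 5:58 AM–2:31 PM = 8 h 33 min; less 15 min break → 8 h 18 min
Wed: 8:04 AM–4:41 PM = 8 h 37 min
Thu: 6:06 AM–4:11 PM = 10 h 5 min
Total: 8 h 18 min + 8 h 37 min + 10 h 5 min = 27 h 0 min.

27.00 hours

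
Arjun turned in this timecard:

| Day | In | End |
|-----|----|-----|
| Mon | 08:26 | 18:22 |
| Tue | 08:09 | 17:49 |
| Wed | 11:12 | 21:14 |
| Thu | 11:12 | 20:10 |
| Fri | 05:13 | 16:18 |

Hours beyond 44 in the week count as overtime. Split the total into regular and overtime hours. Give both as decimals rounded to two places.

Regular 44.00 hours, overtime 5.68 hours

Mon: 08:26–18:22 = 9 h 56 min
Tue: 08:09–17:49 = 9 h 40 min
Wed: 11:12–21:14 = 10 h 2 min
Thu: 11:12–20:10 = 8 h 58 min
Fri: 05:13–16:18 = 11 h 5 min
Total worked: 49 h 41 min = 49.68 h.
Threshold 44 h → overtime 5 h 41 min, regular 44 h 0 min.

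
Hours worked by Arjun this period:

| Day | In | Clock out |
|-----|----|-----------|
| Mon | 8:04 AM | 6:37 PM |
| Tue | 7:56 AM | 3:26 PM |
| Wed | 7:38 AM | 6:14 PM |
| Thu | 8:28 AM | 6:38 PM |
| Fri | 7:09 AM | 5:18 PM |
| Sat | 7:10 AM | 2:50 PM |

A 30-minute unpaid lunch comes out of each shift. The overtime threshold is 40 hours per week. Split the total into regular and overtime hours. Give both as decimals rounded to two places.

Regular 40.00 hours, overtime 13.63 hours

Mon: 8:04 AM–6:37 PM = 10 h 33 min; less 30 min break → 10 h 3 min
Tue: 7:56 AM–3:26 PM = 7 h 30 min; less 30 min break → 7 h 0 min
Wed: 7:38 AM–6:14 PM = 10 h 36 min; less 30 min break → 10 h 6 min
Thu: 8:28 AM–6:38 PM = 10 h 10 min; less 30 min break → 9 h 40 min
Fri: 7:09 AM–5:18 PM = 10 h 9 min; less 30 min break → 9 h 39 min
Sat: 7:10 AM–2:50 PM = 7 h 40 min; less 30 min break → 7 h 10 min
Total worked: 53 h 38 min = 53.63 h.
Threshold 40 h → overtime 13 h 38 min, regular 40 h 0 min.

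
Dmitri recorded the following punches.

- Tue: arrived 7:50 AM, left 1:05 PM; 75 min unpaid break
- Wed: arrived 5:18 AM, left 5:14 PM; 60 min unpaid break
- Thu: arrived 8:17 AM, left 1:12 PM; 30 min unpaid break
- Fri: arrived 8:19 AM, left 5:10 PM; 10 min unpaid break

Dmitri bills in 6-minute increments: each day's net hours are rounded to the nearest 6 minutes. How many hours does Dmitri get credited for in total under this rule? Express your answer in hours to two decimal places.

28.00 hours

Tue: 7:50 AM–1:05 PM = 5 h 15 min − 75 min = 4 h 0 min → rounds to 4 h 0 min
Wed: 5:18 AM–5:14 PM = 11 h 56 min − 60 min = 10 h 56 min → rounds to 10 h 54 min
Thu: 8:17 AM–1:12 PM = 4 h 55 min − 30 min = 4 h 25 min → rounds to 4 h 24 min
Fri: 8:19 AM–5:10 PM = 8 h 51 min − 10 min = 8 h 41 min → rounds to 8 h 42 min
Total credited: 28 h 0 min.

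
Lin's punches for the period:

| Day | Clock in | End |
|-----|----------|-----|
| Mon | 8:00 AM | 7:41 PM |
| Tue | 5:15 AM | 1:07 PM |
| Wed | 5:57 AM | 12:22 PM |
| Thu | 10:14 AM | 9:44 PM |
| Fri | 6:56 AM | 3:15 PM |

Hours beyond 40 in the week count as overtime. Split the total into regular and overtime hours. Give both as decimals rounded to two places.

Mon: 8:00 AM–7:41 PM = 11 h 41 min
Tue: 5:15 AM–1:07 PM = 7 h 52 min
Wed: 5:57 AM–12:22 PM = 6 h 25 min
Thu: 10:14 AM–9:44 PM = 11 h 30 min
Fri: 6:56 AM–3:15 PM = 8 h 19 min
Total worked: 45 h 47 min = 45.78 h.
Threshold 40 h → overtime 5 h 47 min, regular 40 h 0 min.

Regular 40.00 hours, overtime 5.78 hours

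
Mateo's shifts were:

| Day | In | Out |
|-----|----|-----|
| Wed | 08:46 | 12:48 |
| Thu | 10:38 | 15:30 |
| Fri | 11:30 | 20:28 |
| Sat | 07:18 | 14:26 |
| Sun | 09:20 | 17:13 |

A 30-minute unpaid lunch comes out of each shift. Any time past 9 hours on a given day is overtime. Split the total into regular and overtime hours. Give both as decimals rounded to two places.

Wed: 08:46–12:48 = 4 h 2 min; less 30 min break → 3 h 32 min
Thu: 10:38–15:30 = 4 h 52 min; less 30 min break → 4 h 22 min
Fri: 11:30–20:28 = 8 h 58 min; less 30 min break → 8 h 28 min
Sat: 07:18–14:26 = 7 h 8 min; less 30 min break → 6 h 38 min
Sun: 09:20–17:13 = 7 h 53 min; less 30 min break → 7 h 23 min
Wed reg 3 h 32 min / OT 0 h 0 min; Thu reg 4 h 22 min / OT 0 h 0 min; Fri reg 8 h 28 min / OT 0 h 0 min; Sat reg 6 h 38 min / OT 0 h 0 min; Sun reg 7 h 23 min / OT 0 h 0 min.
Totals: regular 30 h 23 min, overtime 0 h 0 min.

Regular 30.38 hours, overtime 0.00 hours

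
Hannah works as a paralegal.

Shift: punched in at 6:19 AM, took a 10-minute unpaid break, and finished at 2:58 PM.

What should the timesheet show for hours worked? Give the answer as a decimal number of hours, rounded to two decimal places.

Shift: 6:19 AM–2:58 PM = 8 h 39 min; less 10 min break → 8 h 29 min

8.48 hours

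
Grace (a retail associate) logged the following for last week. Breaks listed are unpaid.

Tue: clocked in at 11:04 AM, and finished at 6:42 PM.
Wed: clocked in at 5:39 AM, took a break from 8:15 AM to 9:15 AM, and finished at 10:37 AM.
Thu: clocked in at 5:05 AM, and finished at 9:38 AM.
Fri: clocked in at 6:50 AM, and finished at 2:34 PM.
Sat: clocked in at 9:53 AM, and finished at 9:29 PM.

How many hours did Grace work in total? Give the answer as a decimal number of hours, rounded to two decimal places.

Tue: 11:04 AM–6:42 PM = 7 h 38 min
Wed: 5:39 AM–10:37 AM = 4 h 58 min; less 60 min break → 3 h 58 min
Thu: 5:05 AM–9:38 AM = 4 h 33 min
Fri: 6:50 AM–2:34 PM = 7 h 44 min
Sat: 9:53 AM–9:29 PM = 11 h 36 min
Total: 7 h 38 min + 3 h 58 min + 4 h 33 min + 7 h 44 min + 11 h 36 min = 35 h 29 min.

35.48 hours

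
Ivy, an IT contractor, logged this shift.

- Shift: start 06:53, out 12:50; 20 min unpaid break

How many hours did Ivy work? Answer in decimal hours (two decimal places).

5.62 hours

Shift: 06:53–12:50 = 5 h 57 min; less 20 min break → 5 h 37 min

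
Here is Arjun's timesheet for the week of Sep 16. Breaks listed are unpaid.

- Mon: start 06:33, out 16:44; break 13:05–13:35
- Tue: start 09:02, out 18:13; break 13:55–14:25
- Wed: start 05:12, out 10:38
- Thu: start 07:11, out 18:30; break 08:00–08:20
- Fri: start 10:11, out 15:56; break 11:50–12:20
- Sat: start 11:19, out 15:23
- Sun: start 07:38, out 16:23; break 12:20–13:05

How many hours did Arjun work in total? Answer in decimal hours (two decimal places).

Mon: 06:33–16:44 = 10 h 11 min; less 30 min break → 9 h 41 min
Tue: 09:02–18:13 = 9 h 11 min; less 30 min break → 8 h 41 min
Wed: 05:12–10:38 = 5 h 26 min
Thu: 07:11–18:30 = 11 h 19 min; less 20 min break → 10 h 59 min
Fri: 10:11–15:56 = 5 h 45 min; less 30 min break → 5 h 15 min
Sat: 11:19–15:23 = 4 h 4 min
Sun: 07:38–16:23 = 8 h 45 min; less 45 min break → 8 h 0 min
Total: 9 h 41 min + 8 h 41 min + 5 h 26 min + 10 h 59 min + 5 h 15 min + 4 h 4 min + 8 h 0 min = 52 h 6 min.

52.10 hours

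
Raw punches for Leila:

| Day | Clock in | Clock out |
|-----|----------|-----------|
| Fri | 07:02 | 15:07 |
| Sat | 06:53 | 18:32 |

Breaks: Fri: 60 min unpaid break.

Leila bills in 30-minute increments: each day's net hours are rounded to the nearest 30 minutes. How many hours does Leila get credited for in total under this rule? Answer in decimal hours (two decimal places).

18.50 hours

Fri: 07:02–15:07 = 8 h 5 min − 60 min = 7 h 5 min → rounds to 7 h 0 min
Sat: 06:53–18:32 = 11 h 39 min → rounds to 11 h 30 min
Total credited: 18 h 30 min.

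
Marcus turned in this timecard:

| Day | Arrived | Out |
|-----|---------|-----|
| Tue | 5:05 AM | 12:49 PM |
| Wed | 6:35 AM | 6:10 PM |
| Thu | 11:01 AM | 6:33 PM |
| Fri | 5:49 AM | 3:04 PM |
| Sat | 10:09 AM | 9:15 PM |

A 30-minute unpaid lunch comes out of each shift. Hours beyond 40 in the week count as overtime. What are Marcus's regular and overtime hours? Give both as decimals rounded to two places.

Regular 40.00 hours, overtime 4.70 hours

Tue: 5:05 AM–12:49 PM = 7 h 44 min; less 30 min break → 7 h 14 min
Wed: 6:35 AM–6:10 PM = 11 h 35 min; less 30 min break → 11 h 5 min
Thu: 11:01 AM–6:33 PM = 7 h 32 min; less 30 min break → 7 h 2 min
Fri: 5:49 AM–3:04 PM = 9 h 15 min; less 30 min break → 8 h 45 min
Sat: 10:09 AM–9:15 PM = 11 h 6 min; less 30 min break → 10 h 36 min
Total worked: 44 h 42 min = 44.70 h.
Threshold 40 h → overtime 4 h 42 min, regular 40 h 0 min.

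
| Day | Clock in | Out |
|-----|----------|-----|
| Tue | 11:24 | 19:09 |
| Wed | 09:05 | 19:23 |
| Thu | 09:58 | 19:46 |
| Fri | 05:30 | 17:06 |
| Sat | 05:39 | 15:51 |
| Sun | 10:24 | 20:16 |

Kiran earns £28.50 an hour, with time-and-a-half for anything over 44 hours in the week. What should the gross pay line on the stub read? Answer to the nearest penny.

Tue: 11:24–19:09 = 7 h 45 min
Wed: 09:05–19:23 = 10 h 18 min
Thu: 09:58–19:46 = 9 h 48 min
Fri: 05:30–17:06 = 11 h 36 min
Sat: 05:39–15:51 = 10 h 12 min
Sun: 10:24–20:16 = 9 h 52 min
Total worked: 59 h 31 min = 3571 min.
Regular 44 h 0 min = 2640 min at £28.50/h; overtime 15 h 31 min = 931 min at £42.75/h.
Pay = (2640 × £28.50 + 931 × £42.75) ÷ 60 = £1917.34.

£1917.34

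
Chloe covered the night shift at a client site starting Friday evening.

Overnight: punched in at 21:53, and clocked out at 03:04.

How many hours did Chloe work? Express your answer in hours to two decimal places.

Overnight: 21:53 → midnight = 2 h 7 min; midnight → 03:04 = 3 h 4 min; span 5 h 11 min

5.18 hours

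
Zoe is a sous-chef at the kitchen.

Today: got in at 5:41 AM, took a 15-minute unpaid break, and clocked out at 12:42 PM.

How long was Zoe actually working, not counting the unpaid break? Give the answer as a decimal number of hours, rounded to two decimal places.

6.77 hours

Today: 5:41 AM–12:42 PM = 7 h 1 min; less 15 min break → 6 h 46 min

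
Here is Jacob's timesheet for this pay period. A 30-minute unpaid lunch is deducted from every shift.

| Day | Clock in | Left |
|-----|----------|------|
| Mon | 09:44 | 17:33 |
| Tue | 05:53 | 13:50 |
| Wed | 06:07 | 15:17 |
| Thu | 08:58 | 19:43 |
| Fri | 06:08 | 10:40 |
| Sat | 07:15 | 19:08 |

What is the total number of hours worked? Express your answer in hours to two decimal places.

49.10 hours

Mon: 09:44–17:33 = 7 h 49 min; less 30 min break → 7 h 19 min
Tue: 05:53–13:50 = 7 h 57 min; less 30 min break → 7 h 27 min
Wed: 06:07–15:17 = 9 h 10 min; less 30 min break → 8 h 40 min
Thu: 08:58–19:43 = 10 h 45 min; less 30 min break → 10 h 15 min
Fri: 06:08–10:40 = 4 h 32 min; less 30 min break → 4 h 2 min
Sat: 07:15–19:08 = 11 h 53 min; less 30 min break → 11 h 23 min
Total: 7 h 19 min + 7 h 27 min + 8 h 40 min + 10 h 15 min + 4 h 2 min + 11 h 23 min = 49 h 6 min.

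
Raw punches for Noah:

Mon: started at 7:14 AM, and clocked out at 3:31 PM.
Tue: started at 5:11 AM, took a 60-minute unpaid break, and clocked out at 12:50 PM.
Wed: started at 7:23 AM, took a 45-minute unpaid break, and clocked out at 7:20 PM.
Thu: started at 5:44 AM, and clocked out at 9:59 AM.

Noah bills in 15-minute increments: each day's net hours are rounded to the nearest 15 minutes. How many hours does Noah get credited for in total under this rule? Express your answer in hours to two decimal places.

30.50 hours

Mon: 7:14 AM–3:31 PM = 8 h 17 min → rounds to 8 h 15 min
Tue: 5:11 AM–12:50 PM = 7 h 39 min − 60 min = 6 h 39 min → rounds to 6 h 45 min
Wed: 7:23 AM–7:20 PM = 11 h 57 min − 45 min = 11 h 12 min → rounds to 11 h 15 min
Thu: 5:44 AM–9:59 AM = 4 h 15 min → rounds to 4 h 15 min
Total credited: 30 h 30 min.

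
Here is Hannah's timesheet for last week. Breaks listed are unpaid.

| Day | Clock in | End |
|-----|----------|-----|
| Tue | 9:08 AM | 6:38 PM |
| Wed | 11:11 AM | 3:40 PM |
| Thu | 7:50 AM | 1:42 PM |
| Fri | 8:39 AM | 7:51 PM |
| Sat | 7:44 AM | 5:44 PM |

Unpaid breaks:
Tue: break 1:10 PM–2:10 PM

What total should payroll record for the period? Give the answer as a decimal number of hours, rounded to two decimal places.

40.05 hours

Tue: 9:08 AM–6:38 PM = 9 h 30 min; less 60 min break → 8 h 30 min
Wed: 11:11 AM–3:40 PM = 4 h 29 min
Thu: 7:50 AM–1:42 PM = 5 h 52 min
Fri: 8:39 AM–7:51 PM = 11 h 12 min
Sat: 7:44 AM–5:44 PM = 10 h 0 min
Total: 8 h 30 min + 4 h 29 min + 5 h 52 min + 11 h 12 min + 10 h 0 min = 40 h 3 min.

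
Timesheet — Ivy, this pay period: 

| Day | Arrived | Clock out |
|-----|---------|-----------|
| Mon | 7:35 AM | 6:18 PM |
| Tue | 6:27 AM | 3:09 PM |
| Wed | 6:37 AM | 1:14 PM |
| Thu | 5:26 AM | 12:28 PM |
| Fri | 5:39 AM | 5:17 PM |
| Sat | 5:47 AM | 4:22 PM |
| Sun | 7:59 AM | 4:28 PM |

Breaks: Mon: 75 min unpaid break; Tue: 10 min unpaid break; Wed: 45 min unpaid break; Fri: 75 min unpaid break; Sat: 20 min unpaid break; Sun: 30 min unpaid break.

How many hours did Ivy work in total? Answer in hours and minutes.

Mon: 7:35 AM–6:18 PM = 10 h 43 min; less 75 min break → 9 h 28 min
Tue: 6:27 AM–3:09 PM = 8 h 42 min; less 10 min break → 8 h 32 min
Wed: 6:37 AM–1:14 PM = 6 h 37 min; less 45 min break → 5 h 52 min
Thu: 5:26 AM–12:28 PM = 7 h 2 min
Fri: 5:39 AM–5:17 PM = 11 h 38 min; less 75 min break → 10 h 23 min
Sat: 5:47 AM–4:22 PM = 10 h 35 min; less 20 min break → 10 h 15 min
Sun: 7:59 AM–4:28 PM = 8 h 29 min; less 30 min break → 7 h 59 min
Total: 9 h 28 min + 8 h 32 min + 5 h 52 min + 7 h 2 min + 10 h 23 min + 10 h 15 min + 7 h 59 min = 59 h 31 min.

59 h 31 min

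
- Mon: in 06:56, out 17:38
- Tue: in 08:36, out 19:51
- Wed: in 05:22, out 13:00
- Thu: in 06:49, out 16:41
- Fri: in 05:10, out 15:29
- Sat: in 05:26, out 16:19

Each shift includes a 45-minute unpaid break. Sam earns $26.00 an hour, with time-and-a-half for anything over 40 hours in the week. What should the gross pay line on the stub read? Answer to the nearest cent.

Mon: 06:56–17:38 = 10 h 42 min; less 45 min break → 9 h 57 min
Tue: 08:36–19:51 = 11 h 15 min; less 45 min break → 10 h 30 min
Wed: 05:22–13:00 = 7 h 38 min; less 45 min break → 6 h 53 min
Thu: 06:49–16:41 = 9 h 52 min; less 45 min break → 9 h 7 min
Fri: 05:10–15:29 = 10 h 19 min; less 45 min break → 9 h 34 min
Sat: 05:26–16:19 = 10 h 53 min; less 45 min break → 10 h 8 min
Total worked: 56 h 9 min = 3369 min.
Regular 40 h 0 min = 2400 min at $26.00/h; overtime 16 h 9 min = 969 min at $39.00/h.
Pay = (2400 × $26.00 + 969 × $39.00) ÷ 60 = $1669.85.

$1669.85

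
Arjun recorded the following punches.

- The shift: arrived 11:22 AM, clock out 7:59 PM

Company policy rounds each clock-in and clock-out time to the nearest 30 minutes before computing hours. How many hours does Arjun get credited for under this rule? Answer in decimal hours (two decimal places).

The shift: in 11:22 AM→11:30 AM, out 7:59 PM→8:00 PM; 8 h 30 min

8.50 hours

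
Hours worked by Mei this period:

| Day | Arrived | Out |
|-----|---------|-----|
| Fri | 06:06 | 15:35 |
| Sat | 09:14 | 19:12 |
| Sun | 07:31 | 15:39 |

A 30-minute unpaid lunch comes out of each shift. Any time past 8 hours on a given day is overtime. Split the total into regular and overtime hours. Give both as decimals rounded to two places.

Fri: 06:06–15:35 = 9 h 29 min; less 30 min break → 8 h 59 min
Sat: 09:14–19:12 = 9 h 58 min; less 30 min break → 9 h 28 min
Sun: 07:31–15:39 = 8 h 8 min; less 30 min break → 7 h 38 min
Fri reg 8 h 0 min / OT 0 h 59 min; Sat reg 8 h 0 min / OT 1 h 28 min; Sun reg 7 h 38 min / OT 0 h 0 min.
Totals: regular 23 h 38 min, overtime 2 h 27 min.

Regular 23.63 hours, overtime 2.45 hours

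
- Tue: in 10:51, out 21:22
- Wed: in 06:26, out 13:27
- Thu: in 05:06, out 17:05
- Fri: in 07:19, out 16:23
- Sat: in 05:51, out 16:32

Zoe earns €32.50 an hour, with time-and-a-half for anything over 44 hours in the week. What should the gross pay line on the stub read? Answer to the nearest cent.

Tue: 10:51–21:22 = 10 h 31 min
Wed: 06:26–13:27 = 7 h 1 min
Thu: 05:06–17:05 = 11 h 59 min
Fri: 07:19–16:23 = 9 h 4 min
Sat: 05:51–16:32 = 10 h 41 min
Total worked: 49 h 16 min = 2956 min.
Regular 44 h 0 min = 2640 min at €32.50/h; overtime 5 h 16 min = 316 min at €48.75/h.
Pay = (2640 × €32.50 + 316 × €48.75) ÷ 60 = €1686.75.

€1686.75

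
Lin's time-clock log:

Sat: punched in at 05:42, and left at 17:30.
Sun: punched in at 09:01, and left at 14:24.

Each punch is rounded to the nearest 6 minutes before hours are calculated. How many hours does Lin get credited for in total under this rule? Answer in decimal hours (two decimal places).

Sat: in 05:42→05:42, out 17:30→17:30; 11 h 48 min
Sun: in 09:01→09:00, out 14:24→14:24; 5 h 24 min
Total credited: 17 h 12 min.

17.20 hours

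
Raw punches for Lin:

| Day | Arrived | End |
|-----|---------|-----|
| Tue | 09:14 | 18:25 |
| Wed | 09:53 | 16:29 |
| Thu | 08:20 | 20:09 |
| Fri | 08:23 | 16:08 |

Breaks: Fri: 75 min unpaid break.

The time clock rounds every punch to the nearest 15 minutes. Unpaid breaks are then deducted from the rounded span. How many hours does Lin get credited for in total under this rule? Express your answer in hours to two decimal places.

Tue: in 09:14→09:15, out 18:25→18:30; 9 h 15 min
Wed: in 09:53→10:00, out 16:29→16:30; 6 h 30 min
Thu: in 08:20→08:15, out 20:09→20:15; 12 h 0 min
Fri: in 08:23→08:30, out 16:08→16:15; 7 h 45 min − 75 min = 6 h 30 min
Total credited: 34 h 15 min.

34.25 hours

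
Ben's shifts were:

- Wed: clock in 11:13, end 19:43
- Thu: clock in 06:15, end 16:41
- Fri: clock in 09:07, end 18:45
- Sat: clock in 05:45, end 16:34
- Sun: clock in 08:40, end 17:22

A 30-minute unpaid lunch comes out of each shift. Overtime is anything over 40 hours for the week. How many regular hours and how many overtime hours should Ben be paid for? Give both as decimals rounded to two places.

Regular 40.00 hours, overtime 5.58 hours

Wed: 11:13–19:43 = 8 h 30 min; less 30 min break → 8 h 0 min
Thu: 06:15–16:41 = 10 h 26 min; less 30 min break → 9 h 56 min
Fri: 09:07–18:45 = 9 h 38 min; less 30 min break → 9 h 8 min
Sat: 05:45–16:34 = 10 h 49 min; less 30 min break → 10 h 19 min
Sun: 08:40–17:22 = 8 h 42 min; less 30 min break → 8 h 12 min
Total worked: 45 h 35 min = 45.58 h.
Threshold 40 h → overtime 5 h 35 min, regular 40 h 0 min.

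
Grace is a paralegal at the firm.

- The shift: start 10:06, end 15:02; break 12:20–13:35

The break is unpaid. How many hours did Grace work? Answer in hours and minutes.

The shift: 10:06–15:02 = 4 h 56 min; less 75 min break → 3 h 41 min

3 h 41 min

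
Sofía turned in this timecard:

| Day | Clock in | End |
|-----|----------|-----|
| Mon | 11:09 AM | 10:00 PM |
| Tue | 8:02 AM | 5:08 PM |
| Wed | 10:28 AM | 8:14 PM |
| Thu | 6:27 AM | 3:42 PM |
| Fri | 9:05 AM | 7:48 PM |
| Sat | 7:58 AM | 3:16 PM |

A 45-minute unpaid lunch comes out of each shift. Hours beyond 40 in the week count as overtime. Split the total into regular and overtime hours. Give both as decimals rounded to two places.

Regular 40.00 hours, overtime 12.48 hours

Mon: 11:09 AM–10:00 PM = 10 h 51 min; less 45 min break → 10 h 6 min
Tue: 8:02 AM–5:08 PM = 9 h 6 min; less 45 min break → 8 h 21 min
Wed: 10:28 AM–8:14 PM = 9 h 46 min; less 45 min break → 9 h 1 min
Thu: 6:27 AM–3:42 PM = 9 h 15 min; less 45 min break → 8 h 30 min
Fri: 9:05 AM–7:48 PM = 10 h 43 min; less 45 min break → 9 h 58 min
Sat: 7:58 AM–3:16 PM = 7 h 18 min; less 45 min break → 6 h 33 min
Total worked: 52 h 29 min = 52.48 h.
Threshold 40 h → overtime 12 h 29 min, regular 40 h 0 min.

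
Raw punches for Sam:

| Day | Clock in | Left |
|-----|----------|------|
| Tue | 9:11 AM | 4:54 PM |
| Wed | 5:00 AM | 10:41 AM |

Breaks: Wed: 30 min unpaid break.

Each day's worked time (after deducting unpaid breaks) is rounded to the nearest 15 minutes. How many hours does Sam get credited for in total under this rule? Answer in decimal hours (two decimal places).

Tue: 9:11 AM–4:54 PM = 7 h 43 min → rounds to 7 h 45 min
Wed: 5:00 AM–10:41 AM = 5 h 41 min − 30 min = 5 h 11 min → rounds to 5 h 15 min
Total credited: 13 h 0 min.

13.00 hours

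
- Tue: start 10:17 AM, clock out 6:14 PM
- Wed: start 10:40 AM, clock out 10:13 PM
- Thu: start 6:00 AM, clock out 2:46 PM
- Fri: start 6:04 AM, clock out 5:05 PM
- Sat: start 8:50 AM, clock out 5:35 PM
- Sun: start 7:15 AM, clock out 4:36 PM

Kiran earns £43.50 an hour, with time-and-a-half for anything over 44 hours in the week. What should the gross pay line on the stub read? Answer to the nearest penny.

£2787.26

Tue: 10:17 AM–6:14 PM = 7 h 57 min
Wed: 10:40 AM–10:13 PM = 11 h 33 min
Thu: 6:00 AM–2:46 PM = 8 h 46 min
Fri: 6:04 AM–5:05 PM = 11 h 1 min
Sat: 8:50 AM–5:35 PM = 8 h 45 min
Sun: 7:15 AM–4:36 PM = 9 h 21 min
Total worked: 57 h 23 min = 3443 min.
Regular 44 h 0 min = 2640 min at £43.50/h; overtime 13 h 23 min = 803 min at £65.25/h.
Pay = (2640 × £43.50 + 803 × £65.25) ÷ 60 = £2787.26.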